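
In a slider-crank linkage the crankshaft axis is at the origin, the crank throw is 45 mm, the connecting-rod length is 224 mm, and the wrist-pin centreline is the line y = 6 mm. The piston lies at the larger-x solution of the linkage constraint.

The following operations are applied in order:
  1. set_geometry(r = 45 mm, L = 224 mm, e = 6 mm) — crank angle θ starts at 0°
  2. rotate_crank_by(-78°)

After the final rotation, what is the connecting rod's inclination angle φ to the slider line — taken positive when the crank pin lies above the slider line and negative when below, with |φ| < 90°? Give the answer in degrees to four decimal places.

-12.9023

set_geometry: r = 45 mm, L = 224 mm, e = 6 mm; θ ← 0°
rotate_crank_by(-78°): θ ← 0° -78° = -78°
crank pin P = (r cos θ, r sin θ) = (9.356026, -44.016642)
h = r sin θ − e = -44.016642 − 6 = -50.016642
sin φ = h / L = -50.016642 / 224 = -0.22328858
φ = arcsin(-0.22328858) = -12.902261°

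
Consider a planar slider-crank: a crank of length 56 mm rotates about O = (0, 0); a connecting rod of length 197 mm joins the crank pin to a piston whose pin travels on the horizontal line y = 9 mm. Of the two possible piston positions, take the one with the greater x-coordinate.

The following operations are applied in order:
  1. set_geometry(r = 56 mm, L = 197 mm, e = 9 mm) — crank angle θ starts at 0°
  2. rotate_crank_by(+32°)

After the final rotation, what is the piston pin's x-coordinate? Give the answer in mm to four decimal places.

set_geometry: r = 56 mm, L = 197 mm, e = 9 mm; θ ← 0°
rotate_crank_by(+32°): θ ← 0° +32° = 32°
crank pin P = (r cos θ, r sin θ) = (47.490693, 29.675479)
h = r sin θ − e = 29.675479 − 9 = 20.675479
x = r cos θ + √(L² − h²) = 47.490693 + √(38809.0 − 427.4754) = 47.490693 + 195.912033 = 243.402726

243.4027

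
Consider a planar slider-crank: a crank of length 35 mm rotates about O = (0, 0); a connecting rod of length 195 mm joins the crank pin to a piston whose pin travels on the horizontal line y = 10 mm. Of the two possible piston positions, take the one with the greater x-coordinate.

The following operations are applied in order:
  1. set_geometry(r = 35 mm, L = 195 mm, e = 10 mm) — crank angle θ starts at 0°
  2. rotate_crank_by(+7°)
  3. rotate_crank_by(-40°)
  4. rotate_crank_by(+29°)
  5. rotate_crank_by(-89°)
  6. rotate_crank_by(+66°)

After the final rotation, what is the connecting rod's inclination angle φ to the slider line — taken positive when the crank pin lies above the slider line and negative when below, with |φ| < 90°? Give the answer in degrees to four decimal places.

-7.6295

set_geometry: r = 35 mm, L = 195 mm, e = 10 mm; θ ← 0°
rotate_crank_by(+7°): θ ← 0° +7° = 7°
rotate_crank_by(-40°): θ ← 7° -40° = -33°
rotate_crank_by(+29°): θ ← -33° +29° = -4°
rotate_crank_by(-89°): θ ← -4° -89° = -93°
rotate_crank_by(+66°): θ ← -93° +66° = -27°
crank pin P = (r cos θ, r sin θ) = (31.185228, -15.889667)
h = r sin θ − e = -15.889667 − 10 = -25.889667
sin φ = h / L = -25.889667 / 195 = -0.13276753
φ = arcsin(-0.13276753) = -7.629546°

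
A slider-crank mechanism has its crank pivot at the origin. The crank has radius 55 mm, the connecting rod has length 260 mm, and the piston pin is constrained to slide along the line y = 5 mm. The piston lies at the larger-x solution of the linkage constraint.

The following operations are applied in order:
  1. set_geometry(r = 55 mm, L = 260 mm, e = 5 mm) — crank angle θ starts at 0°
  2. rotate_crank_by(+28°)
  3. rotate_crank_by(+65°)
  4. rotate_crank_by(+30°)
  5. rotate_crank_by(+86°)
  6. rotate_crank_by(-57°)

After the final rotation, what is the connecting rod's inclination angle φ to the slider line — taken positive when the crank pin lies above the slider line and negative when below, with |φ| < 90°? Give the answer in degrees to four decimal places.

set_geometry: r = 55 mm, L = 260 mm, e = 5 mm; θ ← 0°
rotate_crank_by(+28°): θ ← 0° +28° = 28°
rotate_crank_by(+65°): θ ← 28° +65° = 93°
rotate_crank_by(+30°): θ ← 93° +30° = 123°
rotate_crank_by(+86°): θ ← 123° +86° = 209°
rotate_crank_by(-57°): θ ← 209° -57° = 152°
crank pin P = (r cos θ, r sin θ) = (-48.562118, 25.820936)
h = r sin θ − e = 25.820936 − 5 = 20.820936
sin φ = h / L = 20.820936 / 260 = 0.08008052
φ = arcsin(0.08008052) = 4.593194°

4.5932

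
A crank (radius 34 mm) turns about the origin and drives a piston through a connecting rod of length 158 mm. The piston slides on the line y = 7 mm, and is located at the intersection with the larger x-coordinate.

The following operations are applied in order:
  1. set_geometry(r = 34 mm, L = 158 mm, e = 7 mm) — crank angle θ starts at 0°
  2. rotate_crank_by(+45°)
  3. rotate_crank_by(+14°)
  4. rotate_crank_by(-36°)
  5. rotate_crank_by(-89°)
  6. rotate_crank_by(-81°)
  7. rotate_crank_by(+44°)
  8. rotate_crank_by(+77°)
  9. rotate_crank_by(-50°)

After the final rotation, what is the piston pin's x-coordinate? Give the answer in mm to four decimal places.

161.0808

set_geometry: r = 34 mm, L = 158 mm, e = 7 mm; θ ← 0°
rotate_crank_by(+45°): θ ← 0° +45° = 45°
rotate_crank_by(+14°): θ ← 45° +14° = 59°
rotate_crank_by(-36°): θ ← 59° -36° = 23°
rotate_crank_by(-89°): θ ← 23° -89° = -66°
rotate_crank_by(-81°): θ ← -66° -81° = -147°
rotate_crank_by(+44°): θ ← -147° +44° = -103°
rotate_crank_by(+77°): θ ← -103° +77° = -26°
rotate_crank_by(-50°): θ ← -26° -50° = -76°
crank pin P = (r cos θ, r sin θ) = (8.225344, -32.990055)
h = r sin θ − e = -32.990055 − 7 = -39.990055
x = r cos θ + √(L² − h²) = 8.225344 + √(24964.0 − 1599.2045) = 8.225344 + 152.855473 = 161.080817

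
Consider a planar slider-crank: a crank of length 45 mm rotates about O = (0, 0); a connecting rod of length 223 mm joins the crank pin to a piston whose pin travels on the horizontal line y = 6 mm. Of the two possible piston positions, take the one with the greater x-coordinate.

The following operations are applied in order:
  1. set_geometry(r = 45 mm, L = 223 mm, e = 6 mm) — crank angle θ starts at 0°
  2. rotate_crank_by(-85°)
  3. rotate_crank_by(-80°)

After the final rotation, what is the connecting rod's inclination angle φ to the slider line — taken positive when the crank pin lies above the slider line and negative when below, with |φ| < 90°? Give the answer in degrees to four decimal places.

set_geometry: r = 45 mm, L = 223 mm, e = 6 mm; θ ← 0°
rotate_crank_by(-85°): θ ← 0° -85° = -85°
rotate_crank_by(-80°): θ ← -85° -80° = -165°
crank pin P = (r cos θ, r sin θ) = (-43.466662, -11.646857)
h = r sin θ − e = -11.646857 − 6 = -17.646857
sin φ = h / L = -17.646857 / 223 = -0.07913389
φ = arcsin(-0.07913389) = -4.538783°

-4.5388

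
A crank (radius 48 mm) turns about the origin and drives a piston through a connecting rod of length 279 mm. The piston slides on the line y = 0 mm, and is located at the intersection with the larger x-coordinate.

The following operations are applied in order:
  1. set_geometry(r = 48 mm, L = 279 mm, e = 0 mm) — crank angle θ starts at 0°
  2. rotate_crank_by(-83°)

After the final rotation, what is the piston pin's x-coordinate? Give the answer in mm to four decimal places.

set_geometry: r = 48 mm, L = 279 mm, e = 0 mm; θ ← 0°
rotate_crank_by(-83°): θ ← 0° -83° = -83°
crank pin P = (r cos θ, r sin θ) = (5.849728, -47.642215)
h = r sin θ − e = -47.642215 − 0 = -47.642215
x = r cos θ + √(L² − h²) = 5.849728 + √(77841.0 − 2269.7807) = 5.849728 + 274.902200 = 280.751928

280.7519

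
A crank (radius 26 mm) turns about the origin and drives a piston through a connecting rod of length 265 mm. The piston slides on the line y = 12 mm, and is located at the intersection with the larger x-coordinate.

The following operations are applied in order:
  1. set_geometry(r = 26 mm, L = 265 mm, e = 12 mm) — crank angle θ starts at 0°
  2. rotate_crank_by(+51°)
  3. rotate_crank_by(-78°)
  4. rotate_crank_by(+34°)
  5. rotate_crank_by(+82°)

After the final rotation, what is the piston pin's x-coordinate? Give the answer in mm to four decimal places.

set_geometry: r = 26 mm, L = 265 mm, e = 12 mm; θ ← 0°
rotate_crank_by(+51°): θ ← 0° +51° = 51°
rotate_crank_by(-78°): θ ← 51° -78° = -27°
rotate_crank_by(+34°): θ ← -27° +34° = 7°
rotate_crank_by(+82°): θ ← 7° +82° = 89°
crank pin P = (r cos θ, r sin θ) = (0.453763, 25.996040)
h = r sin θ − e = 25.996040 − 12 = 13.996040
x = r cos θ + √(L² − h²) = 0.453763 + √(70225.0 − 195.8891) = 0.453763 + 264.630140 = 265.083902

265.0839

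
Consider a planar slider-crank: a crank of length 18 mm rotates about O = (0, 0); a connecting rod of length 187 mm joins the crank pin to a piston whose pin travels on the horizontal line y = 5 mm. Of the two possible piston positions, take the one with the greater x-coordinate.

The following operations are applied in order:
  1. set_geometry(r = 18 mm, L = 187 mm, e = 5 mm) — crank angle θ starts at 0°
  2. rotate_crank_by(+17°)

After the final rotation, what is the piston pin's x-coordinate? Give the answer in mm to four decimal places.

204.2133

set_geometry: r = 18 mm, L = 187 mm, e = 5 mm; θ ← 0°
rotate_crank_by(+17°): θ ← 0° +17° = 17°
crank pin P = (r cos θ, r sin θ) = (17.213486, 5.262691)
h = r sin θ − e = 5.262691 − 5 = 0.262691
x = r cos θ + √(L² − h²) = 17.213486 + √(34969.0 − 0.0690) = 17.213486 + 186.999815 = 204.213301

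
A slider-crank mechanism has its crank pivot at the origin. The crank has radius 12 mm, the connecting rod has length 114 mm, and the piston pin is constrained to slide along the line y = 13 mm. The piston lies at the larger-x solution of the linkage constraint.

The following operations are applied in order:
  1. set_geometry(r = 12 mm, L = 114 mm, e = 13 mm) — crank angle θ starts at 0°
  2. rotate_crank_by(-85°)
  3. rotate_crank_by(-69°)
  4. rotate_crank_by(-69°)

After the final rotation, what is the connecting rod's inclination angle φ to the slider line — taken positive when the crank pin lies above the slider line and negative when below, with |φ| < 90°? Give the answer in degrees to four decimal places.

set_geometry: r = 12 mm, L = 114 mm, e = 13 mm; θ ← 0°
rotate_crank_by(-85°): θ ← 0° -85° = -85°
rotate_crank_by(-69°): θ ← -85° -69° = -154°
rotate_crank_by(-69°): θ ← -154° -69° = -223°
crank pin P = (r cos θ, r sin θ) = (-8.776244, 8.183980)
h = r sin θ − e = 8.183980 − 13 = -4.816020
sin φ = h / L = -4.816020 / 114 = -0.04224579
φ = arcsin(-0.04224579) = -2.421226°

-2.4212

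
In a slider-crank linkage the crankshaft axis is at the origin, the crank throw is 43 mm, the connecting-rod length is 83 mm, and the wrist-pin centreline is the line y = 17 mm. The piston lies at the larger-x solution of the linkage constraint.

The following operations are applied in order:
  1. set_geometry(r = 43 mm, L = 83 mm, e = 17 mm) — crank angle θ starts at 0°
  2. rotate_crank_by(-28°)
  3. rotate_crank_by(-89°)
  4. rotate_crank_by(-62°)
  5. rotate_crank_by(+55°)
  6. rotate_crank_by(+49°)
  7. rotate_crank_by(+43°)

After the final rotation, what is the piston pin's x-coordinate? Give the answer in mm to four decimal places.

set_geometry: r = 43 mm, L = 83 mm, e = 17 mm; θ ← 0°
rotate_crank_by(-28°): θ ← 0° -28° = -28°
rotate_crank_by(-89°): θ ← -28° -89° = -117°
rotate_crank_by(-62°): θ ← -117° -62° = -179°
rotate_crank_by(+55°): θ ← -179° +55° = -124°
rotate_crank_by(+49°): θ ← -124° +49° = -75°
rotate_crank_by(+43°): θ ← -75° +43° = -32°
crank pin P = (r cos θ, r sin θ) = (36.466068, -22.786528)
h = r sin θ − e = -22.786528 − 17 = -39.786528
x = r cos θ + √(L² − h²) = 36.466068 + √(6889.0 − 1582.9678) = 36.466068 + 72.842516 = 109.308584

109.3086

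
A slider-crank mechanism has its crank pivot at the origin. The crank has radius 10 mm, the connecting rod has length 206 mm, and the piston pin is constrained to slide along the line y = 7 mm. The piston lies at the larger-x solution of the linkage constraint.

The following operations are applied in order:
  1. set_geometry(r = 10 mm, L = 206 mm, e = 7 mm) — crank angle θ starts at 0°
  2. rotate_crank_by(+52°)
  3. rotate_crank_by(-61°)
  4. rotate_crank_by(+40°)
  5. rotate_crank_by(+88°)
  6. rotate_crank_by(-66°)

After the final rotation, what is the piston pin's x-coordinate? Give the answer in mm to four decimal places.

set_geometry: r = 10 mm, L = 206 mm, e = 7 mm; θ ← 0°
rotate_crank_by(+52°): θ ← 0° +52° = 52°
rotate_crank_by(-61°): θ ← 52° -61° = -9°
rotate_crank_by(+40°): θ ← -9° +40° = 31°
rotate_crank_by(+88°): θ ← 31° +88° = 119°
rotate_crank_by(-66°): θ ← 119° -66° = 53°
crank pin P = (r cos θ, r sin θ) = (6.018150, 7.986355)
h = r sin θ − e = 7.986355 − 7 = 0.986355
x = r cos θ + √(L² − h²) = 6.018150 + √(42436.0 − 0.9729) = 6.018150 + 205.997639 = 212.015789

212.0158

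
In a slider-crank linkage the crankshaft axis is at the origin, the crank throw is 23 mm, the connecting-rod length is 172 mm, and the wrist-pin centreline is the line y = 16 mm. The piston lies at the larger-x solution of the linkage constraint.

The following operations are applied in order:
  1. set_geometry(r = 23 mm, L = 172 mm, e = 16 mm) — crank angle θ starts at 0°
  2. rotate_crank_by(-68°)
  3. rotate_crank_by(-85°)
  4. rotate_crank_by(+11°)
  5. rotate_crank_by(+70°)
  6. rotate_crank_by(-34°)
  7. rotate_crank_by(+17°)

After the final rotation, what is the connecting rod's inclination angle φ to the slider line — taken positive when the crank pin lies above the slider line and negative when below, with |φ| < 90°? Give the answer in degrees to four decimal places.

set_geometry: r = 23 mm, L = 172 mm, e = 16 mm; θ ← 0°
rotate_crank_by(-68°): θ ← 0° -68° = -68°
rotate_crank_by(-85°): θ ← -68° -85° = -153°
rotate_crank_by(+11°): θ ← -153° +11° = -142°
rotate_crank_by(+70°): θ ← -142° +70° = -72°
rotate_crank_by(-34°): θ ← -72° -34° = -106°
rotate_crank_by(+17°): θ ← -106° +17° = -89°
crank pin P = (r cos θ, r sin θ) = (0.401405, -22.996497)
h = r sin θ − e = -22.996497 − 16 = -38.996497
sin φ = h / L = -38.996497 / 172 = -0.22672382
φ = arcsin(-0.22672382) = -13.104266°

-13.1043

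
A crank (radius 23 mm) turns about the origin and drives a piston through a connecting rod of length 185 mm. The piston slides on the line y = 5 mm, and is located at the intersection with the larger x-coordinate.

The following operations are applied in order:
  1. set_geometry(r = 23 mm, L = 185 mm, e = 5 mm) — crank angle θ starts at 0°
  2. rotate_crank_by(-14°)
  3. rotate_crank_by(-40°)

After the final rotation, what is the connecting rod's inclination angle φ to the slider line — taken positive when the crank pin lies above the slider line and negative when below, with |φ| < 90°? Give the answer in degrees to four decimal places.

set_geometry: r = 23 mm, L = 185 mm, e = 5 mm; θ ← 0°
rotate_crank_by(-14°): θ ← 0° -14° = -14°
rotate_crank_by(-40°): θ ← -14° -40° = -54°
crank pin P = (r cos θ, r sin θ) = (13.519061, -18.607391)
h = r sin θ − e = -18.607391 − 5 = -23.607391
sin φ = h / L = -23.607391 / 185 = -0.12760752
φ = arcsin(-0.12760752) = -7.331362°

-7.3314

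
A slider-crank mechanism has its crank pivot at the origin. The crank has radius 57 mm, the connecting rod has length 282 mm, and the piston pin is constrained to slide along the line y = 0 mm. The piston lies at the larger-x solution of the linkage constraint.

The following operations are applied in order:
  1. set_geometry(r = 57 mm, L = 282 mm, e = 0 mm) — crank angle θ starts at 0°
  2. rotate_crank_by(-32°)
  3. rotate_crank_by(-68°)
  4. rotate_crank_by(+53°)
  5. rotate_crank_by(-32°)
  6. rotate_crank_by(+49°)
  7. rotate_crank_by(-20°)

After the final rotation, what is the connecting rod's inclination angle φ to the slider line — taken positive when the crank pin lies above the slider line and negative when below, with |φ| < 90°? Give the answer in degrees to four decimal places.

set_geometry: r = 57 mm, L = 282 mm, e = 0 mm; θ ← 0°
rotate_crank_by(-32°): θ ← 0° -32° = -32°
rotate_crank_by(-68°): θ ← -32° -68° = -100°
rotate_crank_by(+53°): θ ← -100° +53° = -47°
rotate_crank_by(-32°): θ ← -47° -32° = -79°
rotate_crank_by(+49°): θ ← -79° +49° = -30°
rotate_crank_by(-20°): θ ← -30° -20° = -50°
crank pin P = (r cos θ, r sin θ) = (36.638894, -43.664533)
h = r sin θ − e = -43.664533 − 0 = -43.664533
sin φ = h / L = -43.664533 / 282 = -0.15483877
φ = arcsin(-0.15483877) = -8.907446°

-8.9074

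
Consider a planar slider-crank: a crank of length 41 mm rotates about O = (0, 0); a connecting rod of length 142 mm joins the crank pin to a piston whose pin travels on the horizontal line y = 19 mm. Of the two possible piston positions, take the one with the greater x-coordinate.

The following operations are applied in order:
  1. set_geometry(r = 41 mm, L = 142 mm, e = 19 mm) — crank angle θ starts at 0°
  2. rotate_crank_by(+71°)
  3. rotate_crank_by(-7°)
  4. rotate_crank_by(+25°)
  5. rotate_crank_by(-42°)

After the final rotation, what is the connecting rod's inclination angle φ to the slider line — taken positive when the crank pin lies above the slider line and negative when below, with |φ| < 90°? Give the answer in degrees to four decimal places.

4.4370

set_geometry: r = 41 mm, L = 142 mm, e = 19 mm; θ ← 0°
rotate_crank_by(+71°): θ ← 0° +71° = 71°
rotate_crank_by(-7°): θ ← 71° -7° = 64°
rotate_crank_by(+25°): θ ← 64° +25° = 89°
rotate_crank_by(-42°): θ ← 89° -42° = 47°
crank pin P = (r cos θ, r sin θ) = (27.961933, 29.985502)
h = r sin θ − e = 29.985502 − 19 = 10.985502
sin φ = h / L = 10.985502 / 142 = 0.07736269
φ = arcsin(0.07736269) = 4.436989°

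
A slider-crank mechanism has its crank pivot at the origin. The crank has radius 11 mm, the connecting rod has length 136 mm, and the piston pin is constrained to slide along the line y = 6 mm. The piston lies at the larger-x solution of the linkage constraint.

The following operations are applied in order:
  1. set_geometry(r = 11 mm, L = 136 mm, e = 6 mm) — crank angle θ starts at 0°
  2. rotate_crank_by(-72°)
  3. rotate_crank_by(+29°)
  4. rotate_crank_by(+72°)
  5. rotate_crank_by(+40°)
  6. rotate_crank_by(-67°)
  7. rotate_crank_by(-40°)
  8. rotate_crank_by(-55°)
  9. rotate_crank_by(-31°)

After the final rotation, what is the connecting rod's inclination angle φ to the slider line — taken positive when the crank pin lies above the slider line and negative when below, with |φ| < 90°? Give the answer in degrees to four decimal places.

-6.3829

set_geometry: r = 11 mm, L = 136 mm, e = 6 mm; θ ← 0°
rotate_crank_by(-72°): θ ← 0° -72° = -72°
rotate_crank_by(+29°): θ ← -72° +29° = -43°
rotate_crank_by(+72°): θ ← -43° +72° = 29°
rotate_crank_by(+40°): θ ← 29° +40° = 69°
rotate_crank_by(-67°): θ ← 69° -67° = 2°
rotate_crank_by(-40°): θ ← 2° -40° = -38°
rotate_crank_by(-55°): θ ← -38° -55° = -93°
rotate_crank_by(-31°): θ ← -93° -31° = -124°
crank pin P = (r cos θ, r sin θ) = (-6.151122, -9.119413)
h = r sin θ − e = -9.119413 − 6 = -15.119413
sin φ = h / L = -15.119413 / 136 = -0.11117216
φ = arcsin(-0.11117216) = -6.382890°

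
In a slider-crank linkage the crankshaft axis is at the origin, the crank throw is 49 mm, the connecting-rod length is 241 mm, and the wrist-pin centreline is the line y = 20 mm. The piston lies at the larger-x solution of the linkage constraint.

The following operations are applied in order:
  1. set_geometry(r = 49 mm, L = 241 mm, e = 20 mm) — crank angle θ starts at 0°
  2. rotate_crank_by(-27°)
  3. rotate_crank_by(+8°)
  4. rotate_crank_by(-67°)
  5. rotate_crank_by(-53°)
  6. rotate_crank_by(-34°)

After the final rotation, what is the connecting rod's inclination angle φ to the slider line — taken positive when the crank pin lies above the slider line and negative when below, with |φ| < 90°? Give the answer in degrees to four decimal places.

set_geometry: r = 49 mm, L = 241 mm, e = 20 mm; θ ← 0°
rotate_crank_by(-27°): θ ← 0° -27° = -27°
rotate_crank_by(+8°): θ ← -27° +8° = -19°
rotate_crank_by(-67°): θ ← -19° -67° = -86°
rotate_crank_by(-53°): θ ← -86° -53° = -139°
rotate_crank_by(-34°): θ ← -139° -34° = -173°
crank pin P = (r cos θ, r sin θ) = (-48.634761, -5.971598)
h = r sin θ − e = -5.971598 − 20 = -25.971598
sin φ = h / L = -25.971598 / 241 = -0.10776597
φ = arcsin(-0.10776597) = -6.186549°

-6.1865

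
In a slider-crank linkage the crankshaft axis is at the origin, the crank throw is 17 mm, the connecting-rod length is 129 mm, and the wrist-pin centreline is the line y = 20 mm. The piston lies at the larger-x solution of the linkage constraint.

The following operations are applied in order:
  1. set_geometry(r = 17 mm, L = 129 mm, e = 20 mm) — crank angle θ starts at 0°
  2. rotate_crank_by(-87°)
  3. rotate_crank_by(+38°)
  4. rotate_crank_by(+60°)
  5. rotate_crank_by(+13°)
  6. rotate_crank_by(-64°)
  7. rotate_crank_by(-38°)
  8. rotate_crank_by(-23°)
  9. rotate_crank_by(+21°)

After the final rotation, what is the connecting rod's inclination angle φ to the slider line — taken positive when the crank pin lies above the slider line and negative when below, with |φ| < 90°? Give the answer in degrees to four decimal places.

set_geometry: r = 17 mm, L = 129 mm, e = 20 mm; θ ← 0°
rotate_crank_by(-87°): θ ← 0° -87° = -87°
rotate_crank_by(+38°): θ ← -87° +38° = -49°
rotate_crank_by(+60°): θ ← -49° +60° = 11°
rotate_crank_by(+13°): θ ← 11° +13° = 24°
rotate_crank_by(-64°): θ ← 24° -64° = -40°
rotate_crank_by(-38°): θ ← -40° -38° = -78°
rotate_crank_by(-23°): θ ← -78° -23° = -101°
rotate_crank_by(+21°): θ ← -101° +21° = -80°
crank pin P = (r cos θ, r sin θ) = (2.952019, -16.741732)
h = r sin θ − e = -16.741732 − 20 = -36.741732
sin φ = h / L = -36.741732 / 129 = -0.28481963
φ = arcsin(-0.28481963) = -16.548067°

-16.5481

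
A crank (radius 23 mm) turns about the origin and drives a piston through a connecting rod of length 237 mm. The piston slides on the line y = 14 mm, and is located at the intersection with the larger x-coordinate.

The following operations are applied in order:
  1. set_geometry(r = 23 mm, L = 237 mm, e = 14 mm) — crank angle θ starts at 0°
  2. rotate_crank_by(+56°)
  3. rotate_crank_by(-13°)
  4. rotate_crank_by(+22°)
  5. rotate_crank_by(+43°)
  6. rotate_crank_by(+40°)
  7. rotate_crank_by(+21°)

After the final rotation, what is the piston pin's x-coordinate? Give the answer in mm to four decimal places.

214.2276

set_geometry: r = 23 mm, L = 237 mm, e = 14 mm; θ ← 0°
rotate_crank_by(+56°): θ ← 0° +56° = 56°
rotate_crank_by(-13°): θ ← 56° -13° = 43°
rotate_crank_by(+22°): θ ← 43° +22° = 65°
rotate_crank_by(+43°): θ ← 65° +43° = 108°
rotate_crank_by(+40°): θ ← 108° +40° = 148°
rotate_crank_by(+21°): θ ← 148° +21° = 169°
crank pin P = (r cos θ, r sin θ) = (-22.577425, 4.388607)
h = r sin θ − e = 4.388607 − 14 = -9.611393
x = r cos θ + √(L² − h²) = -22.577425 + √(56169.0 − 92.3789) = -22.577425 + 236.805028 = 214.227602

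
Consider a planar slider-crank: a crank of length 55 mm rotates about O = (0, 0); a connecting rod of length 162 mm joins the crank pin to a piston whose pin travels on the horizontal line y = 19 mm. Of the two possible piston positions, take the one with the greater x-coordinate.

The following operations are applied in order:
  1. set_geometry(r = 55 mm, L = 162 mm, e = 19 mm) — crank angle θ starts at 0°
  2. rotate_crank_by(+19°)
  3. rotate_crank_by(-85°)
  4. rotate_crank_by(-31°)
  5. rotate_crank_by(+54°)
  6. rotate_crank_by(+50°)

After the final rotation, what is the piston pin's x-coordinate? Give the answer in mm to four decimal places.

216.1226

set_geometry: r = 55 mm, L = 162 mm, e = 19 mm; θ ← 0°
rotate_crank_by(+19°): θ ← 0° +19° = 19°
rotate_crank_by(-85°): θ ← 19° -85° = -66°
rotate_crank_by(-31°): θ ← -66° -31° = -97°
rotate_crank_by(+54°): θ ← -97° +54° = -43°
rotate_crank_by(+50°): θ ← -43° +50° = 7°
crank pin P = (r cos θ, r sin θ) = (54.590038, 6.702814)
h = r sin θ − e = 6.702814 − 19 = -12.297186
x = r cos θ + √(L² − h²) = 54.590038 + √(26244.0 − 151.2208) = 54.590038 + 161.532595 = 216.122633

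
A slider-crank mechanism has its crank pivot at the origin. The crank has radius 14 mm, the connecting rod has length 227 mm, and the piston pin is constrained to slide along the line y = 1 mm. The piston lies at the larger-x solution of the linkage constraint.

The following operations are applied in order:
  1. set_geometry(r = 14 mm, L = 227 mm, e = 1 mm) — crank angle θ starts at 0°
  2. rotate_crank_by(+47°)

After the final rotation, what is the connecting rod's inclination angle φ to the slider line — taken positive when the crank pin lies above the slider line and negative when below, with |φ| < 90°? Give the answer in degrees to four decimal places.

set_geometry: r = 14 mm, L = 227 mm, e = 1 mm; θ ← 0°
rotate_crank_by(+47°): θ ← 0° +47° = 47°
crank pin P = (r cos θ, r sin θ) = (9.547977, 10.238952)
h = r sin θ − e = 10.238952 − 1 = 9.238952
sin φ = h / L = 9.238952 / 227 = 0.04070023
φ = arcsin(0.04070023) = 2.332596°

2.3326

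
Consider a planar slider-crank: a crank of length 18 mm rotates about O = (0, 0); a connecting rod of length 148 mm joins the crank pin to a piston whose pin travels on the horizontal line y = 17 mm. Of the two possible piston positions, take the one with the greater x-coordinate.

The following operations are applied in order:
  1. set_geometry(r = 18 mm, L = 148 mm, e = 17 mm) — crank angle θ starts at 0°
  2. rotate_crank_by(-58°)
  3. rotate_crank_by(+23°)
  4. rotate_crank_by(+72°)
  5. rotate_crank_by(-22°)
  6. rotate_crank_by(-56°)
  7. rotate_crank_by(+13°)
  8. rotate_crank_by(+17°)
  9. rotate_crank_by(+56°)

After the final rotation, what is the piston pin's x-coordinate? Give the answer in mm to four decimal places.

160.6663

set_geometry: r = 18 mm, L = 148 mm, e = 17 mm; θ ← 0°
rotate_crank_by(-58°): θ ← 0° -58° = -58°
rotate_crank_by(+23°): θ ← -58° +23° = -35°
rotate_crank_by(+72°): θ ← -35° +72° = 37°
rotate_crank_by(-22°): θ ← 37° -22° = 15°
rotate_crank_by(-56°): θ ← 15° -56° = -41°
rotate_crank_by(+13°): θ ← -41° +13° = -28°
rotate_crank_by(+17°): θ ← -28° +17° = -11°
rotate_crank_by(+56°): θ ← -11° +56° = 45°
crank pin P = (r cos θ, r sin θ) = (12.727922, 12.727922)
h = r sin θ − e = 12.727922 − 17 = -4.272078
x = r cos θ + √(L² − h²) = 12.727922 + √(21904.0 − 18.2506) = 12.727922 + 147.938330 = 160.666252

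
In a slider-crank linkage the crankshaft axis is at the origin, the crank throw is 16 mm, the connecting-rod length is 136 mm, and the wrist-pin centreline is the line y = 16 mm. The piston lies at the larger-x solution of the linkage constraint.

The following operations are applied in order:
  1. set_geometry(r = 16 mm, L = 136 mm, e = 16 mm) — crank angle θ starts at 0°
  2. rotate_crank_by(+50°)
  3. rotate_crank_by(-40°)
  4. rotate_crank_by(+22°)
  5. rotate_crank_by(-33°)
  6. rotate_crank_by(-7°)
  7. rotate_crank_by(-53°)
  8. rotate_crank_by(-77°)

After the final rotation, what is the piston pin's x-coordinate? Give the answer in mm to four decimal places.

set_geometry: r = 16 mm, L = 136 mm, e = 16 mm; θ ← 0°
rotate_crank_by(+50°): θ ← 0° +50° = 50°
rotate_crank_by(-40°): θ ← 50° -40° = 10°
rotate_crank_by(+22°): θ ← 10° +22° = 32°
rotate_crank_by(-33°): θ ← 32° -33° = -1°
rotate_crank_by(-7°): θ ← -1° -7° = -8°
rotate_crank_by(-53°): θ ← -8° -53° = -61°
rotate_crank_by(-77°): θ ← -61° -77° = -138°
crank pin P = (r cos θ, r sin θ) = (-11.890317, -10.706090)
h = r sin θ − e = -10.706090 − 16 = -26.706090
x = r cos θ + √(L² − h²) = -11.890317 + √(18496.0 − 713.2152) = -11.890317 + 133.352108 = 121.461791

121.4618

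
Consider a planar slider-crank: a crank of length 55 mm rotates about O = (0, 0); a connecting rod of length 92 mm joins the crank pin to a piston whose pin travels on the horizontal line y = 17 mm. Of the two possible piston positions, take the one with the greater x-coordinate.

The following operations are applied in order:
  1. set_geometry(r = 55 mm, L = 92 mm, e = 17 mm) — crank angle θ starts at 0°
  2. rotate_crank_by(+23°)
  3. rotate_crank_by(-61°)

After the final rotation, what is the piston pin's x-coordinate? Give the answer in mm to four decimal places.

set_geometry: r = 55 mm, L = 92 mm, e = 17 mm; θ ← 0°
rotate_crank_by(+23°): θ ← 0° +23° = 23°
rotate_crank_by(-61°): θ ← 23° -61° = -38°
crank pin P = (r cos θ, r sin θ) = (43.340591, -33.861381)
h = r sin θ − e = -33.861381 − 17 = -50.861381
x = r cos θ + √(L² − h²) = 43.340591 + √(8464.0 − 2586.8801) = 43.340591 + 76.662376 = 120.002968

120.0030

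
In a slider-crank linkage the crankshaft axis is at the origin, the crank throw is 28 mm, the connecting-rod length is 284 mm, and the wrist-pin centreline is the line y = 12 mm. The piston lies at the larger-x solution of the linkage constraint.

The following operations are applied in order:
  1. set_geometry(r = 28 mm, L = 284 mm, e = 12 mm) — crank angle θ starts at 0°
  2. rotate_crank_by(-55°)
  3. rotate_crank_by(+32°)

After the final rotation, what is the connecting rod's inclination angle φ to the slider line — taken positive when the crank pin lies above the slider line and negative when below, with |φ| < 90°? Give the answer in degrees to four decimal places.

-4.6332

set_geometry: r = 28 mm, L = 284 mm, e = 12 mm; θ ← 0°
rotate_crank_by(-55°): θ ← 0° -55° = -55°
rotate_crank_by(+32°): θ ← -55° +32° = -23°
crank pin P = (r cos θ, r sin θ) = (25.774136, -10.940472)
h = r sin θ − e = -10.940472 − 12 = -22.940472
sin φ = h / L = -22.940472 / 284 = -0.08077631
φ = arcsin(-0.08077631) = -4.633189°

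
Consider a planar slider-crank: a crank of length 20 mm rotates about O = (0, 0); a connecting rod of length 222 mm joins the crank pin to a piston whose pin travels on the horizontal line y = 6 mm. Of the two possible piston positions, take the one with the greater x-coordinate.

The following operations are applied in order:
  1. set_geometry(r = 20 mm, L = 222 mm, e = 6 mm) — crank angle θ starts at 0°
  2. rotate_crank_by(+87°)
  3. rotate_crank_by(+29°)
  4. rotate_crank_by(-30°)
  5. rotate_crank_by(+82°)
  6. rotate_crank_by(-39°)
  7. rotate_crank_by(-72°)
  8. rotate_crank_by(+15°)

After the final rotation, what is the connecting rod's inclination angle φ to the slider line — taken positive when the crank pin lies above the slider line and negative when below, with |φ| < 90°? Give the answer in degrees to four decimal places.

set_geometry: r = 20 mm, L = 222 mm, e = 6 mm; θ ← 0°
rotate_crank_by(+87°): θ ← 0° +87° = 87°
rotate_crank_by(+29°): θ ← 87° +29° = 116°
rotate_crank_by(-30°): θ ← 116° -30° = 86°
rotate_crank_by(+82°): θ ← 86° +82° = 168°
rotate_crank_by(-39°): θ ← 168° -39° = 129°
rotate_crank_by(-72°): θ ← 129° -72° = 57°
rotate_crank_by(+15°): θ ← 57° +15° = 72°
crank pin P = (r cos θ, r sin θ) = (6.180340, 19.021130)
h = r sin θ − e = 19.021130 − 6 = 13.021130
sin φ = h / L = 13.021130 / 222 = 0.05865374
φ = arcsin(0.05865374) = 3.362542°

3.3625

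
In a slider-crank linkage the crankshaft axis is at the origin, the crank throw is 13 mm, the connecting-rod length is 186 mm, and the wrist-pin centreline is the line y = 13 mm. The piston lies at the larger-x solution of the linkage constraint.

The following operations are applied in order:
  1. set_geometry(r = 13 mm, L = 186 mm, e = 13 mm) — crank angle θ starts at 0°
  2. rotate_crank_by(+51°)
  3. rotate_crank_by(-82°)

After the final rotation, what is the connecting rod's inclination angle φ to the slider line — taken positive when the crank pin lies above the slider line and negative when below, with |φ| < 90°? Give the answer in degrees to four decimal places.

set_geometry: r = 13 mm, L = 186 mm, e = 13 mm; θ ← 0°
rotate_crank_by(+51°): θ ← 0° +51° = 51°
rotate_crank_by(-82°): θ ← 51° -82° = -31°
crank pin P = (r cos θ, r sin θ) = (11.143175, -6.695495)
h = r sin θ − e = -6.695495 − 13 = -19.695495
sin φ = h / L = -19.695495 / 186 = -0.10588976
φ = arcsin(-0.10588976) = -6.078432°

-6.0784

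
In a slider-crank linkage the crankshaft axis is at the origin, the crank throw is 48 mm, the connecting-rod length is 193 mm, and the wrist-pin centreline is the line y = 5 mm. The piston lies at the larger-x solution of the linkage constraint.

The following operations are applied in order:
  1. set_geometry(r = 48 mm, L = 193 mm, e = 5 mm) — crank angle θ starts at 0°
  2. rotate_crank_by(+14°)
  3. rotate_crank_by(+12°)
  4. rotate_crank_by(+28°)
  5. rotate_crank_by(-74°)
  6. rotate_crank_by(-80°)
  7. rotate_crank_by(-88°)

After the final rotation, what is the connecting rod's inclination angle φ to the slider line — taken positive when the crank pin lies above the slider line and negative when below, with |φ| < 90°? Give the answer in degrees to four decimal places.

0.4988

set_geometry: r = 48 mm, L = 193 mm, e = 5 mm; θ ← 0°
rotate_crank_by(+14°): θ ← 0° +14° = 14°
rotate_crank_by(+12°): θ ← 14° +12° = 26°
rotate_crank_by(+28°): θ ← 26° +28° = 54°
rotate_crank_by(-74°): θ ← 54° -74° = -20°
rotate_crank_by(-80°): θ ← -20° -80° = -100°
rotate_crank_by(-88°): θ ← -100° -88° = -188°
crank pin P = (r cos θ, r sin θ) = (-47.532867, 6.680309)
h = r sin θ − e = 6.680309 − 5 = 1.680309
sin φ = h / L = 1.680309 / 193 = 0.00870626
φ = arcsin(0.00870626) = 0.498838°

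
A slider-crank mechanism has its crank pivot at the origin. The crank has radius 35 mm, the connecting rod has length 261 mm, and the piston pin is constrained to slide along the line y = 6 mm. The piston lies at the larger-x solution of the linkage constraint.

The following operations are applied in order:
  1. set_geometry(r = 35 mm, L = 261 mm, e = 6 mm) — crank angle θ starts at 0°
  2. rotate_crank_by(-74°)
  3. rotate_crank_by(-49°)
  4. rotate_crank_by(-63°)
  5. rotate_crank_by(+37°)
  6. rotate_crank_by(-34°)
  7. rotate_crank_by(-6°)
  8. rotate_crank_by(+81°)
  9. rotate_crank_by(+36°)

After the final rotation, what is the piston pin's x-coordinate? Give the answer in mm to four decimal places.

set_geometry: r = 35 mm, L = 261 mm, e = 6 mm; θ ← 0°
rotate_crank_by(-74°): θ ← 0° -74° = -74°
rotate_crank_by(-49°): θ ← -74° -49° = -123°
rotate_crank_by(-63°): θ ← -123° -63° = -186°
rotate_crank_by(+37°): θ ← -186° +37° = -149°
rotate_crank_by(-34°): θ ← -149° -34° = -183°
rotate_crank_by(-6°): θ ← -183° -6° = -189°
rotate_crank_by(+81°): θ ← -189° +81° = -108°
rotate_crank_by(+36°): θ ← -108° +36° = -72°
crank pin P = (r cos θ, r sin θ) = (10.815595, -33.286978)
h = r sin θ − e = -33.286978 − 6 = -39.286978
x = r cos θ + √(L² − h²) = 10.815595 + √(68121.0 − 1543.4666) = 10.815595 + 258.026226 = 268.841821

268.8418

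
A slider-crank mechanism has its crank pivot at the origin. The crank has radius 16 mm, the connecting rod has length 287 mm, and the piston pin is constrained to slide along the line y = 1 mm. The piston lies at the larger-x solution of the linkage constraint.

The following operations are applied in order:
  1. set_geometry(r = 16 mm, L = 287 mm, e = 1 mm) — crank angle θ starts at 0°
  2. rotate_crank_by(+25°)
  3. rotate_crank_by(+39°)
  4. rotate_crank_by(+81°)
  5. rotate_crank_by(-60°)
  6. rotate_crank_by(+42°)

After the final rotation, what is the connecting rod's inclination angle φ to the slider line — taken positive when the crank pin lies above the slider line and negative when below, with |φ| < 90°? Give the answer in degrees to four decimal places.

set_geometry: r = 16 mm, L = 287 mm, e = 1 mm; θ ← 0°
rotate_crank_by(+25°): θ ← 0° +25° = 25°
rotate_crank_by(+39°): θ ← 25° +39° = 64°
rotate_crank_by(+81°): θ ← 64° +81° = 145°
rotate_crank_by(-60°): θ ← 145° -60° = 85°
rotate_crank_by(+42°): θ ← 85° +42° = 127°
crank pin P = (r cos θ, r sin θ) = (-9.629040, 12.778168)
h = r sin θ − e = 12.778168 − 1 = 11.778168
sin φ = h / L = 11.778168 / 287 = 0.04103891
φ = arcsin(0.04103891) = 2.352017°

2.3520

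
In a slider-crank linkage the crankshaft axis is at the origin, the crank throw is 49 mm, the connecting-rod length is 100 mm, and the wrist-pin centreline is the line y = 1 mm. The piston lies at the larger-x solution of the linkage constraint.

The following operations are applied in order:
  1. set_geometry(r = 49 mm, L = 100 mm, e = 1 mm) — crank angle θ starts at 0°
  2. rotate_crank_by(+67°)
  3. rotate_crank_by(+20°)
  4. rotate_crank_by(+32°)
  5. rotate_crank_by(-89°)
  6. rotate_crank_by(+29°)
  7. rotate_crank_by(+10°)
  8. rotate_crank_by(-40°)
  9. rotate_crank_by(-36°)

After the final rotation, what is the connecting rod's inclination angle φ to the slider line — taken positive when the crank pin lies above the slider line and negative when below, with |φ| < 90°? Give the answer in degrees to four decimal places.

-3.9977

set_geometry: r = 49 mm, L = 100 mm, e = 1 mm; θ ← 0°
rotate_crank_by(+67°): θ ← 0° +67° = 67°
rotate_crank_by(+20°): θ ← 67° +20° = 87°
rotate_crank_by(+32°): θ ← 87° +32° = 119°
rotate_crank_by(-89°): θ ← 119° -89° = 30°
rotate_crank_by(+29°): θ ← 30° +29° = 59°
rotate_crank_by(+10°): θ ← 59° +10° = 69°
rotate_crank_by(-40°): θ ← 69° -40° = 29°
rotate_crank_by(-36°): θ ← 29° -36° = -7°
crank pin P = (r cos θ, r sin θ) = (48.634761, -5.971598)
h = r sin θ − e = -5.971598 − 1 = -6.971598
sin φ = h / L = -6.971598 / 100 = -0.06971598
φ = arcsin(-0.06971598) = -3.997674°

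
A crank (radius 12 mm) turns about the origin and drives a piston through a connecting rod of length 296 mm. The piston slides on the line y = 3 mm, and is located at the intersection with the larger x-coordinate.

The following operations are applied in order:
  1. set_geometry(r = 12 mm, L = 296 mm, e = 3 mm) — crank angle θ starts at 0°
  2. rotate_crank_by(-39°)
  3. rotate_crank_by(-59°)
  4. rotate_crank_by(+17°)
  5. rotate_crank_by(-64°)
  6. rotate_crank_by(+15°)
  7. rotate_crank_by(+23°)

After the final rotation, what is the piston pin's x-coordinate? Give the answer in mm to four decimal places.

set_geometry: r = 12 mm, L = 296 mm, e = 3 mm; θ ← 0°
rotate_crank_by(-39°): θ ← 0° -39° = -39°
rotate_crank_by(-59°): θ ← -39° -59° = -98°
rotate_crank_by(+17°): θ ← -98° +17° = -81°
rotate_crank_by(-64°): θ ← -81° -64° = -145°
rotate_crank_by(+15°): θ ← -145° +15° = -130°
rotate_crank_by(+23°): θ ← -130° +23° = -107°
crank pin P = (r cos θ, r sin θ) = (-3.508460, -11.475657)
h = r sin θ − e = -11.475657 − 3 = -14.475657
x = r cos θ + √(L² − h²) = -3.508460 + √(87616.0 − 209.5446) = -3.508460 + 295.645828 = 292.137367

292.1374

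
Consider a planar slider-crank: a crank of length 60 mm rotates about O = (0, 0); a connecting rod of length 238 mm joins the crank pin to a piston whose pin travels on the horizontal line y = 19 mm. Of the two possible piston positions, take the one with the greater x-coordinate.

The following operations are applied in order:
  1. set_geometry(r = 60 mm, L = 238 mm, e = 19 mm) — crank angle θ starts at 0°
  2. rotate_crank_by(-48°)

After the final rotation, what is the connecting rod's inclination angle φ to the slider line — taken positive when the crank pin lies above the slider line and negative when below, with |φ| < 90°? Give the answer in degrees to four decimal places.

set_geometry: r = 60 mm, L = 238 mm, e = 19 mm; θ ← 0°
rotate_crank_by(-48°): θ ← 0° -48° = -48°
crank pin P = (r cos θ, r sin θ) = (40.147836, -44.588690)
h = r sin θ − e = -44.588690 − 19 = -63.588690
sin φ = h / L = -63.588690 / 238 = -0.26717937
φ = arcsin(-0.26717937) = -15.496491°

-15.4965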